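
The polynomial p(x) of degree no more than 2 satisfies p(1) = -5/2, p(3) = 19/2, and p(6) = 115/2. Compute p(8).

219/2

Write p(x) = ax^2 + bx + c. Substituting each data point gives a linear system:
  a + b + c = -5/2
  9a + 3b + c = 19/2
  36a + 6b + c = 115/2
Solving the system yields a = 2, b = -2, c = -5/2.
So p(x) = 2x² - 2x - 5/2.
Then p(8) = 219/2.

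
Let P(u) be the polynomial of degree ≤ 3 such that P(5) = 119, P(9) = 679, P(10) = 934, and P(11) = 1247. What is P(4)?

Using the Lagrange interpolation formula with nodes 5, 9, 10, 11:
  L_0(u) = (u - 9)(u - 10)(u - 11) / -120
  L_1(u) = (u - 5)(u - 10)(u - 11) / 8
  L_2(u) = (u - 5)(u - 9)(u - 11) / -5
  L_3(u) = (u - 5)(u - 9)(u - 10) / 12
Then P(u) = 119·L_0(u) + 679·L_1(u) + 934·L_2(u) + 1247·L_3(u).
Expanding and collecting terms gives P(u) = u^3 - u^2 + 3u + 4.
Evaluating at u = 4: P(4) = 64.

64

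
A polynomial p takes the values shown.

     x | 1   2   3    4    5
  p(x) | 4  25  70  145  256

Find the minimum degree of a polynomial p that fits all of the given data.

Forward differences of the values at x = 1, 2, 3, 4, 5:
  p  : 4  25  70  145  256
  Δ  : 21  45  75  111
  Δ^2: 24  30  36
  Δ^3: 6  6
  Δ^4: 0
The third differences are constant (6) and nonzero, while all higher differences vanish, so the minimal degree is 3.

3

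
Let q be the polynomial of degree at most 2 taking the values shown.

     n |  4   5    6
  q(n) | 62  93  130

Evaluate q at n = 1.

Using the Lagrange interpolation formula with nodes 4, 5, 6:
  L_0(n) = (n - 5)(n - 6) / 2
  L_1(n) = (n - 4)(n - 6) / -1
  L_2(n) = (n - 4)(n - 5) / 2
Then q(n) = 62·L_0(n) + 93·L_1(n) + 130·L_2(n).
Expanding and collecting terms gives q(n) = 3n^2 + 4n - 2.
Evaluating at n = 1: q(1) = 5.

5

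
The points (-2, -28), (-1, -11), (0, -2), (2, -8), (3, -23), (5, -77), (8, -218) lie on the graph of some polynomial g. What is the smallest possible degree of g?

Divided differences on the nodes -2, -1, 0, 2, 3, 5, 8:
  order 0: -28  -11  -2  -8  -23  -77  -218
  order 1: 17  9  -3  -15  -27  -47
  order 2: -4  -4  -4  -4  -4
  order 3: 0  0  0  0
  order 4: 0  0  0
  order 5: 0  0
  order 6: 0
The order-2 divided differences are all -4 (nonzero) and every higher order vanishes, so the data lies on a polynomial of degree exactly 2.

2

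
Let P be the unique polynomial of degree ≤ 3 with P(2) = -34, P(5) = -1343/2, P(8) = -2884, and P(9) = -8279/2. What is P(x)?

P(x) = -6x^3 + (5/2)x^2 + 4x - 4

Write P(x) = ax^3 + bx^2 + cx + d. Substituting each data point gives a linear system:
  8a + 4b + 2c + d = -34
  125a + 25b + 5c + d = -1343/2
  512a + 64b + 8c + d = -2884
  729a + 81b + 9c + d = -8279/2
Solving the system yields a = -6, b = 5/2, c = 4, d = -4.
So P(x) = -6x^3 + (5/2)x^2 + 4x - 4.
Check: P(5) = -1343/2. ✓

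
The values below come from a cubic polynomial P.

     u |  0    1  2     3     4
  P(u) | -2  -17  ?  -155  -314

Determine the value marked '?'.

-62

The 4 known points determine the degree-3 polynomial uniquely.
Write P(u) = au^3 + bu^2 + cu + d. Substituting each data point gives a linear system:
  d = -2
  a + b + c + d = -17
  27a + 9b + 3c + d = -155
  64a + 16b + 4c + d = -314
Solving the system yields a = -3, b = -6, c = -6, d = -2.
So P(u) = -3u^3 - 6u^2 - 6u - 2.
Then P(2) = -62.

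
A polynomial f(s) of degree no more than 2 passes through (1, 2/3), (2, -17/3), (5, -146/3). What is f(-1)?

Write f(s) = as^2 + bs + c. Substituting each data point gives a linear system:
  a + b + c = 2/3
  4a + 2b + c = -17/3
  25a + 5b + c = -146/3
Solving the system yields a = -2, b = -1/3, c = 3.
So f(s) = -2s² - (1/3)s + 3.
Then f(-1) = 4/3.

4/3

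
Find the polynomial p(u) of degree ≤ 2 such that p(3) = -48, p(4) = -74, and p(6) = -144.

Write p(u) = au^2 + bu + c. Substituting each data point gives a linear system:
  9a + 3b + c = -48
  16a + 4b + c = -74
  36a + 6b + c = -144
Solving the system yields a = -3, b = -5, c = -6.
So p(u) = -3u^2 - 5u - 6.
Check: p(3) = -48. ✓

p(u) = -3u^2 - 5u - 6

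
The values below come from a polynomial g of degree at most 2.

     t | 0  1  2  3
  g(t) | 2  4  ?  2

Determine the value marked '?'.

The 3 known points determine the degree-2 polynomial uniquely.
Write g(t) = at^2 + bt + c. Substituting each data point gives a linear system:
  c = 2
  a + b + c = 4
  9a + 3b + c = 2
Solving the system yields a = -1, b = 3, c = 2.
So g(t) = -t² + 3t + 2.
Then g(2) = 4.

4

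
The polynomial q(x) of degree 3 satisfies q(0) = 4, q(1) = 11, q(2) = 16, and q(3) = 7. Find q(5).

Write q(x) = ax^3 + bx^2 + cx + d. Substituting each data point gives a linear system:
  d = 4
  a + b + c + d = 11
  8a + 4b + 2c + d = 16
  27a + 9b + 3c + d = 7
Solving the system yields a = -2, b = 5, c = 4, d = 4.
So q(x) = -2x^3 + 5x^2 + 4x + 4.
Then q(5) = -101.

-101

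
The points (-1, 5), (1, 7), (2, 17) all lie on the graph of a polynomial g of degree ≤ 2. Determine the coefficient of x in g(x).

Write g(x) = ax^2 + bx + c. Substituting each data point gives a linear system:
  a - b + c = 5
  a + b + c = 7
  4a + 2b + c = 17
Solving the system yields a = 3, b = 1, c = 3.
So g(x) = 3x² + x + 3.
The coefficient of x is 1.

1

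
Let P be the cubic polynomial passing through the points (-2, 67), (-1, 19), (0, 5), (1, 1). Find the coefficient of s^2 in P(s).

5

Write P(s) = as^3 + bs^2 + cs + d. Substituting each data point gives a linear system:
  -8a + 4b - 2c + d = 67
  -a + b - c + d = 19
  d = 5
  a + b + c + d = 1
Solving the system yields a = -4, b = 5, c = -5, d = 5.
So P(s) = -4s³ + 5s² - 5s + 5.
The coefficient of s^2 is 5.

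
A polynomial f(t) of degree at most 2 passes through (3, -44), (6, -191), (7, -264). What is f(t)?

Write f(t) = at^2 + bt + c. Substituting each data point gives a linear system:
  9a + 3b + c = -44
  36a + 6b + c = -191
  49a + 7b + c = -264
Solving the system yields a = -6, b = 5, c = -5.
So f(t) = -6t^2 + 5t - 5.
Check: f(6) = -191. ✓

f(t) = -6t^2 + 5t - 5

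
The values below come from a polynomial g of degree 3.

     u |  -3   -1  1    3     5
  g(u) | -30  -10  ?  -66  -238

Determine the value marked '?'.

-6

The 4 known points determine the degree-3 polynomial uniquely.
Write g(u) = au^3 + bu^2 + cu + d. Substituting each data point gives a linear system:
  -27a + 9b - 3c + d = -30
  -a + b - c + d = -10
  27a + 9b + 3c + d = -66
  125a + 25b + 5c + d = -238
Solving the system yields a = -1, b = -5, c = 3, d = -3.
So g(u) = -u^3 - 5u^2 + 3u - 3.
Then g(1) = -6.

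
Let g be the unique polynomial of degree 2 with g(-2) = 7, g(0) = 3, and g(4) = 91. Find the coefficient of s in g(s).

6

Write g(s) = as^2 + bs + c. Substituting each data point gives a linear system:
  4a - 2b + c = 7
  c = 3
  16a + 4b + c = 91
Solving the system yields a = 4, b = 6, c = 3.
So g(s) = 4s² + 6s + 3.
The coefficient of s is 6.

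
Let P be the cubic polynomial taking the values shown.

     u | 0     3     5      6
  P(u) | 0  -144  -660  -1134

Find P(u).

Using the Lagrange interpolation formula with nodes 0, 3, 5, 6:
  L_0(u) = (u - 3)(u - 5)(u - 6) / -90
  L_1(u) = u(u - 5)(u - 6) / 18
  L_2(u) = u(u - 3)(u - 6) / -10
  L_3(u) = u(u - 3)(u - 5) / 18
Then P(u) = 0·L_0(u) - 144·L_1(u) - 660·L_2(u) - 1134·L_3(u).
Expanding and collecting terms gives P(u) = -5u^3 - 2u^2 + 3u.
Check: P(5) = -660. ✓

P(u) = -5u^3 - 2u^2 + 3u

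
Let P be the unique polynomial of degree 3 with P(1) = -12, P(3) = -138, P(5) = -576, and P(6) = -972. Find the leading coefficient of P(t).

Write P(t) = at^3 + bt^2 + ct + d. Substituting each data point gives a linear system:
  a + b + c + d = -12
  27a + 9b + 3c + d = -138
  125a + 25b + 5c + d = -576
  216a + 36b + 6c + d = -972
Solving the system yields a = -4, b = -3, c = 1, d = -6.
So P(t) = -4t^3 - 3t^2 + t - 6.
The leading coefficient is -4.

-4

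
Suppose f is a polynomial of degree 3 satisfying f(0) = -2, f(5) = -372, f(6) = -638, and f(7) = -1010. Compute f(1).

Write f(s) = as^3 + bs^2 + cs + d. Substituting each data point gives a linear system:
  d = -2
  125a + 25b + 5c + d = -372
  216a + 36b + 6c + d = -638
  343a + 49b + 7c + d = -1010
Solving the system yields a = -3, b = 1, c = -4, d = -2.
So f(s) = -3s³ + s² - 4s - 2.
Then f(1) = -8.

-8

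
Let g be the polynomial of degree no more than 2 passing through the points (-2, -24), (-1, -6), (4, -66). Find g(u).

Write g(u) = au^2 + bu + c. Substituting each data point gives a linear system:
  4a - 2b + c = -24
  a - b + c = -6
  16a + 4b + c = -66
Solving the system yields a = -5, b = 3, c = 2.
So g(u) = -5u² + 3u + 2.
Check: g(-1) = -6. ✓

g(u) = -5u^2 + 3u + 2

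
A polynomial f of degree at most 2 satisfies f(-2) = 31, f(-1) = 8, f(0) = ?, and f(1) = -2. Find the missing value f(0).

On equispaced nodes a degree-2 polynomial has vanishing third forward difference, so
  - f(-2) + 3·f(-1) - 3·f(0) + f(1) = 0.
Substituting the known values and solving for f(0):
  -3·f(0) = 9
  f(0) = -3.

-3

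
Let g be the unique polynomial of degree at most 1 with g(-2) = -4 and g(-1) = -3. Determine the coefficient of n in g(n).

Write g(n) = an + b. Substituting each data point gives a linear system:
  -2a + b = -4
  -a + b = -3
Solving the system yields a = 1, b = -2.
So g(n) = n - 2.
The leading coefficient is 1.

1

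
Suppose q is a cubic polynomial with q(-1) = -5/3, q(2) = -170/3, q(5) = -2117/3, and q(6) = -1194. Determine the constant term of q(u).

-4

Write q(u) = au^3 + bu^2 + cu + d. Substituting each data point gives a linear system:
  -a + b - c + d = -5/3
  8a + 4b + 2c + d = -170/3
  125a + 25b + 5c + d = -2117/3
  216a + 36b + 6c + d = -1194
Solving the system yields a = -5, b = -3, c = -1/3, d = -4.
So q(u) = -5u^3 - 3u^2 - (1/3)u - 4.
The constant term is -4.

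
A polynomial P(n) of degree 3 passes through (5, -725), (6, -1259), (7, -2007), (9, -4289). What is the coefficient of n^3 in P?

Write P(n) = an^3 + bn^2 + cn + d. Substituting each data point gives a linear system:
  125a + 25b + 5c + d = -725
  216a + 36b + 6c + d = -1259
  343a + 49b + 7c + d = -2007
  729a + 81b + 9c + d = -4289
Solving the system yields a = -6, b = 1, c = 1, d = -5.
So P(n) = -6n^3 + n^2 + n - 5.
The leading coefficient is -6.

-6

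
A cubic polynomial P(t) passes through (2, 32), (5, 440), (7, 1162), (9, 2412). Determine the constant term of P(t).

0

Write P(t) = at^3 + bt^2 + ct + d. Substituting each data point gives a linear system:
  8a + 4b + 2c + d = 32
  125a + 25b + 5c + d = 440
  343a + 49b + 7c + d = 1162
  729a + 81b + 9c + d = 2412
Solving the system yields a = 3, b = 3, c = -2, d = 0.
So P(t) = 3t³ + 3t² - 2t.
The constant term is 0.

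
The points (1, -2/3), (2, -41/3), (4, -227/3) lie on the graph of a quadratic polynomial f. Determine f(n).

Write f(n) = an^2 + bn + c. Substituting each data point gives a linear system:
  a + b + c = -2/3
  4a + 2b + c = -41/3
  16a + 4b + c = -227/3
Solving the system yields a = -6, b = 5, c = 1/3.
So f(n) = -6n^2 + 5n + 1/3.
Check: f(1) = -2/3. ✓

f(n) = -6n^2 + 5n + 1/3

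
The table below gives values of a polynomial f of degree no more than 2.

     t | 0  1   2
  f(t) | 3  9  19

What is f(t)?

Write f(t) = at^2 + bt + c. Substituting each data point gives a linear system:
  c = 3
  a + b + c = 9
  4a + 2b + c = 19
Solving the system yields a = 2, b = 4, c = 3.
So f(t) = 2t² + 4t + 3.
Check: f(0) = 3. ✓

f(t) = 2t^2 + 4t + 3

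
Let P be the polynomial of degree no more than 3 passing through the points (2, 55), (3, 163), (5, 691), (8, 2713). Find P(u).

P(u) = 5u^3 + 2u^2 + 3u + 1

Write P(u) = au^3 + bu^2 + cu + d. Substituting each data point gives a linear system:
  8a + 4b + 2c + d = 55
  27a + 9b + 3c + d = 163
  125a + 25b + 5c + d = 691
  512a + 64b + 8c + d = 2713
Solving the system yields a = 5, b = 2, c = 3, d = 1.
So P(u) = 5u^3 + 2u^2 + 3u + 1.
Check: P(5) = 691. ✓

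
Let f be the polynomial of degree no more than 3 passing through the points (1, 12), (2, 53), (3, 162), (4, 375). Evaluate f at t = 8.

2987

Forward differences of the values at t = 1, 2, 3, 4:
  f  : 12  53  162  375
  Δ  : 41  109  213
  Δ^2: 68  104
  Δ^3: 36
The third differences are constant, confirming degree 3.
Interpolating (Newton forward form) and evaluating at t = 8 gives f(8) = 2987.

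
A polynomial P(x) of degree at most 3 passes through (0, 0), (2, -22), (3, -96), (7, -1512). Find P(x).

Write P(x) = ax^3 + bx^2 + cx + d. Substituting each data point gives a linear system:
  d = 0
  8a + 4b + 2c + d = -22
  27a + 9b + 3c + d = -96
  343a + 49b + 7c + d = -1512
Solving the system yields a = -5, b = 4, c = 1, d = 0.
So P(x) = -5x^3 + 4x^2 + x.
Check: P(0) = 0. ✓

P(x) = -5x^3 + 4x^2 + x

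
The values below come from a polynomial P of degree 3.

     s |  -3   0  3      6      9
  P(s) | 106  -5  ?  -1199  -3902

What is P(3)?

The 4 known points determine the degree-3 polynomial uniquely.
Write P(s) = as^3 + bs^2 + cs + d. Substituting each data point gives a linear system:
  -27a + 9b - 3c + d = 106
  d = -5
  216a + 36b + 6c + d = -1199
  729a + 81b + 9c + d = -3902
Solving the system yields a = -5, b = -3, c = -1, d = -5.
So P(s) = -5s^3 - 3s^2 - s - 5.
Then P(3) = -170.

-170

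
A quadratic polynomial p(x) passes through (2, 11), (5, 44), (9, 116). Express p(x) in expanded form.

p(x) = x^2 + 4x - 1

Write p(x) = ax^2 + bx + c. Substituting each data point gives a linear system:
  4a + 2b + c = 11
  25a + 5b + c = 44
  81a + 9b + c = 116
Solving the system yields a = 1, b = 4, c = -1.
So p(x) = x^2 + 4x - 1.
Check: p(5) = 44. ✓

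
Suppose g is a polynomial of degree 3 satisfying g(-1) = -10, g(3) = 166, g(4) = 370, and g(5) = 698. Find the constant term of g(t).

-2

Write g(t) = at^3 + bt^2 + ct + d. Substituting each data point gives a linear system:
  -a + b - c + d = -10
  27a + 9b + 3c + d = 166
  64a + 16b + 4c + d = 370
  125a + 25b + 5c + d = 698
Solving the system yields a = 5, b = 2, c = 5, d = -2.
So g(t) = 5t^3 + 2t^2 + 5t - 2.
The constant term is -2.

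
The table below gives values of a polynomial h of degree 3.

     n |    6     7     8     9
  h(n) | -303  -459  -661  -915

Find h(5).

Using the Lagrange interpolation formula with nodes 6, 7, 8, 9:
  L_0(n) = (n - 7)(n - 8)(n - 9) / -6
  L_1(n) = (n - 6)(n - 8)(n - 9) / 2
  L_2(n) = (n - 6)(n - 7)(n - 9) / -2
  L_3(n) = (n - 6)(n - 7)(n - 8) / 6
Then h(n) = -303·L_0(n) - 459·L_1(n) - 661·L_2(n) - 915·L_3(n).
Expanding and collecting terms gives h(n) = -n³ - 2n² - 3n + 3.
Evaluating at n = 5: h(5) = -187.

-187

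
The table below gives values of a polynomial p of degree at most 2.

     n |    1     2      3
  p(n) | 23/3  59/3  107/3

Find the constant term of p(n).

Write p(n) = an^2 + bn + c. Substituting each data point gives a linear system:
  a + b + c = 23/3
  4a + 2b + c = 59/3
  9a + 3b + c = 107/3
Solving the system yields a = 2, b = 6, c = -1/3.
So p(n) = 2n^2 + 6n - 1/3.
The constant term is -1/3.

-1/3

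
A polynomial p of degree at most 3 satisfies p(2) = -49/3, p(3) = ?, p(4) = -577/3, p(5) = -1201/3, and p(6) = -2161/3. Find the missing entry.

The 4 known points determine the degree-3 polynomial uniquely.
Write p(t) = at^3 + bt^2 + ct + d. Substituting each data point gives a linear system:
  8a + 4b + 2c + d = -49/3
  64a + 16b + 4c + d = -577/3
  125a + 25b + 5c + d = -1201/3
  216a + 36b + 6c + d = -2161/3
Solving the system yields a = -4, b = 4, c = 0, d = -1/3.
So p(t) = -4t^3 + 4t^2 - 1/3.
Then p(3) = -217/3.

-217/3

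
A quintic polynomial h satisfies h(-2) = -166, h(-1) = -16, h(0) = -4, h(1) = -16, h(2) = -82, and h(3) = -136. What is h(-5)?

-9784

Write h(t) = at^5 + bt^4 + ct^3 + dt^2 + et + k. Substituting each data point gives a linear system:
  -32a + 16b - 8c + 4d - 2e + k = -166
  -a + b - c + d - e + k = -16
  k = -4
  a + b + c + d + e + k = -16
  32a + 16b + 8c + 4d + 2e + k = -82
  243a + 81b + 27c + 9d + 3e + k = -136
Solving the system yields a = 2, b = -6, c = -3, d = -6, e = 1, k = -4.
So h(t) = 2t^5 - 6t^4 - 3t^3 - 6t^2 + t - 4.
Then h(-5) = -9784.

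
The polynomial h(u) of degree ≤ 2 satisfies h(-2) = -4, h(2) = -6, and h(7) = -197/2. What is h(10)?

-202

Write h(u) = au^2 + bu + c. Substituting each data point gives a linear system:
  4a - 2b + c = -4
  4a + 2b + c = -6
  49a + 7b + c = -197/2
Solving the system yields a = -2, b = -1/2, c = 3.
So h(u) = -2u^2 - (1/2)u + 3.
Then h(10) = -202.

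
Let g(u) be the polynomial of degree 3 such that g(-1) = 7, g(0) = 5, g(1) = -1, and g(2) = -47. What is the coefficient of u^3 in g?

-6

Write g(u) = au^3 + bu^2 + cu + d. Substituting each data point gives a linear system:
  -a + b - c + d = 7
  d = 5
  a + b + c + d = -1
  8a + 4b + 2c + d = -47
Solving the system yields a = -6, b = -2, c = 2, d = 5.
So g(u) = -6u^3 - 2u^2 + 2u + 5.
The leading coefficient is -6.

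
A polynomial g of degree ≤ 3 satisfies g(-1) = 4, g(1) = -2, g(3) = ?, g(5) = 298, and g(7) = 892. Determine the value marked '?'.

The 4 known points determine the degree-3 polynomial uniquely.
Write g(s) = as^3 + bs^2 + cs + d. Substituting each data point gives a linear system:
  -a + b - c + d = 4
  a + b + c + d = -2
  125a + 25b + 5c + d = 298
  343a + 49b + 7c + d = 892
Solving the system yields a = 3, b = -2, c = -6, d = 3.
So g(s) = 3s³ - 2s² - 6s + 3.
Then g(3) = 48.

48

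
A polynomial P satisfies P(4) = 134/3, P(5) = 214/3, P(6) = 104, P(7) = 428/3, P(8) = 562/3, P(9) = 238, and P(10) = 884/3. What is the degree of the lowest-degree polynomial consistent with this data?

2

Forward differences of the values at t = 4, 5, 6, 7, 8, 9, 10:
  P  : 134/3  214/3  104  428/3  562/3  238  884/3
  Δ  : 80/3  98/3  116/3  134/3  152/3  170/3
  Δ^2: 6  6  6  6  6
  Δ^3: 0  0  0  0
  Δ^4: 0  0  0
  Δ^5: 0  0
  Δ^6: 0
The second differences are constant (6) and nonzero, while all higher differences vanish, so the minimal degree is 2.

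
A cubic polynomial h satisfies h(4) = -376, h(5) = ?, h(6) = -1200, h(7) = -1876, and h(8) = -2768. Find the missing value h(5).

-710

On equispaced nodes a degree-3 polynomial has vanishing fourth forward difference, so
  h(4) - 4·h(5) + 6·h(6) - 4·h(7) + h(8) = 0.
Substituting the known values and solving for h(5):
  -4·h(5) = 2840
  h(5) = -710.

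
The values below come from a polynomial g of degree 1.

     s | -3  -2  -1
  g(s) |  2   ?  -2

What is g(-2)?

0

On equispaced nodes a degree-1 polynomial has vanishing second forward difference, so
  g(-3) - 2·g(-2) + g(-1) = 0.
Substituting the known values and solving for g(-2):
  -2·g(-2) = 0
  g(-2) = 0.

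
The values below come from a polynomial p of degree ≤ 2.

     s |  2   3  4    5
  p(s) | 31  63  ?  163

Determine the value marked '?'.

107

On equispaced nodes a degree-2 polynomial has vanishing third forward difference, so
  - p(2) + 3·p(3) - 3·p(4) + p(5) = 0.
Substituting the known values and solving for p(4):
  -3·p(4) = -321
  p(4) = 107.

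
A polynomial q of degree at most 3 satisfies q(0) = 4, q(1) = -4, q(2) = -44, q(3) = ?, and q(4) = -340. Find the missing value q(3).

-146

On equispaced nodes a degree-3 polynomial has vanishing fourth forward difference, so
  q(0) - 4·q(1) + 6·q(2) - 4·q(3) + q(4) = 0.
Substituting the known values and solving for q(3):
  -4·q(3) = 584
  q(3) = -146.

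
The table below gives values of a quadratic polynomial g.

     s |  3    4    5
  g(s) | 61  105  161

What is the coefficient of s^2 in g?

Write g(s) = as^2 + bs + c. Substituting each data point gives a linear system:
  9a + 3b + c = 61
  16a + 4b + c = 105
  25a + 5b + c = 161
Solving the system yields a = 6, b = 2, c = 1.
So g(s) = 6s^2 + 2s + 1.
The leading coefficient is 6.

6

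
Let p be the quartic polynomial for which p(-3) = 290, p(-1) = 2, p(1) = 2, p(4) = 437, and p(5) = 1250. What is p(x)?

p(x) = 3x^4 - 4x^3 - 6x^2 + 4x + 5

Write p(x) = ax^4 + bx^3 + cx^2 + dx + e. Substituting each data point gives a linear system:
  81a - 27b + 9c - 3d + e = 290
  a - b + c - d + e = 2
  a + b + c + d + e = 2
  256a + 64b + 16c + 4d + e = 437
  625a + 125b + 25c + 5d + e = 1250
Solving the system yields a = 3, b = -4, c = -6, d = 4, e = 5.
So p(x) = 3x⁴ - 4x³ - 6x² + 4x + 5.
Check: p(1) = 2. ✓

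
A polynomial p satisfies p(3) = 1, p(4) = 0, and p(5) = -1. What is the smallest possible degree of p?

1

Forward differences of the values at u = 3, 4, 5:
  p  : 1  0  -1
  Δ  : -1  -1
  Δ^2: 0
The first differences are constant (-1) and nonzero, while all higher differences vanish, so the minimal degree is 1.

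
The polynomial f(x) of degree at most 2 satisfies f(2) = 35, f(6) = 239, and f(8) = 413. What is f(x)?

Using the Lagrange interpolation formula with nodes 2, 6, 8:
  L_0(x) = (x - 6)(x - 8) / 24
  L_1(x) = (x - 2)(x - 8) / -8
  L_2(x) = (x - 2)(x - 6) / 12
Then f(x) = 35·L_0(x) + 239·L_1(x) + 413·L_2(x).
Expanding and collecting terms gives f(x) = 6x^2 + 3x + 5.
Check: f(6) = 239. ✓

f(x) = 6x^2 + 3x + 5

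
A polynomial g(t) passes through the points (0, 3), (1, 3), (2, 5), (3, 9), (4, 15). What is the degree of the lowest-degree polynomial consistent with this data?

2

Forward differences of the values at t = 0, 1, 2, 3, 4:
  g  : 3  3  5  9  15
  Δ  : 0  2  4  6
  Δ^2: 2  2  2
  Δ^3: 0  0
  Δ^4: 0
The second differences are constant (2) and nonzero, while all higher differences vanish, so the minimal degree is 2.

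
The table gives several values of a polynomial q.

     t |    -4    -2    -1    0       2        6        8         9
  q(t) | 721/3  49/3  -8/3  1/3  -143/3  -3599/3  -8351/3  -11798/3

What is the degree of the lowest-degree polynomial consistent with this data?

Divided differences on the nodes -4, -2, -1, 0, 2, 6, 8, 9:
  order 0: 721/3  49/3  -8/3  1/3  -143/3  -3599/3  -8351/3  -11798/3
  order 1: -112  -19  3  -24  -288  -792  -1149
  order 2: 31  11  -9  -44  -84  -119
  order 3: -5  -5  -5  -5  -5
  order 4: 0  0  0  0
  order 5: 0  0  0
  order 6: 0  0
  order 7: 0
The order-3 divided differences are all -5 (nonzero) and every higher order vanishes, so the data lies on a polynomial of degree exactly 3.

3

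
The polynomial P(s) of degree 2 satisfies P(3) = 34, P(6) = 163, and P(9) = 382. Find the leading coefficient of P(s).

5

Write P(s) = as^2 + bs + c. Substituting each data point gives a linear system:
  9a + 3b + c = 34
  36a + 6b + c = 163
  81a + 9b + c = 382
Solving the system yields a = 5, b = -2, c = -5.
So P(s) = 5s^2 - 2s - 5.
The leading coefficient is 5.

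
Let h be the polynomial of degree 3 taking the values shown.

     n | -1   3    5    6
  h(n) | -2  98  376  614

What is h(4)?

Write h(n) = an^3 + bn^2 + cn + d. Substituting each data point gives a linear system:
  -a + b - c + d = -2
  27a + 9b + 3c + d = 98
  125a + 25b + 5c + d = 376
  216a + 36b + 6c + d = 614
Solving the system yields a = 2, b = 5, c = 1, d = -4.
So h(n) = 2n^3 + 5n^2 + n - 4.
Then h(4) = 208.

208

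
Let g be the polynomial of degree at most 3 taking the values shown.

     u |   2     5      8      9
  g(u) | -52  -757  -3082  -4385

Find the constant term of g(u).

-2

Write g(u) = au^3 + bu^2 + cu + d. Substituting each data point gives a linear system:
  8a + 4b + 2c + d = -52
  125a + 25b + 5c + d = -757
  512a + 64b + 8c + d = -3082
  729a + 81b + 9c + d = -4385
Solving the system yields a = -6, b = 0, c = -1, d = -2.
So g(u) = -6u^3 - u - 2.
The constant term is -2.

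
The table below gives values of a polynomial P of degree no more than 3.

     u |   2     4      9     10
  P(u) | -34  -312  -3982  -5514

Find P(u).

P(u) = -6u^3 + 5u^2 - u - 4

Using the Lagrange interpolation formula with nodes 2, 4, 9, 10:
  L_0(u) = (u - 4)(u - 9)(u - 10) / -112
  L_1(u) = (u - 2)(u - 9)(u - 10) / 60
  L_2(u) = (u - 2)(u - 4)(u - 10) / -35
  L_3(u) = (u - 2)(u - 4)(u - 9) / 48
Then P(u) = -34·L_0(u) - 312·L_1(u) - 3982·L_2(u) - 5514·L_3(u).
Expanding and collecting terms gives P(u) = -6u^3 + 5u^2 - u - 4.
Check: P(4) = -312. ✓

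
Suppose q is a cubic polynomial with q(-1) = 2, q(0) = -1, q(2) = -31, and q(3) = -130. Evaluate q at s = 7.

Using the Lagrange interpolation formula with nodes -1, 0, 2, 3:
  L_0(s) = s(s - 2)(s - 3) / -12
  L_1(s) = (s + 1)(s - 2)(s - 3) / 6
  L_2(s) = (s + 1)s(s - 3) / -6
  L_3(s) = (s + 1)s(s - 2) / 12
Then q(s) = 2·L_0(s) - 1·L_1(s) - 31·L_2(s) - 130·L_3(s).
Expanding and collecting terms gives q(s) = -6s³ + 2s² + 5s - 1.
Evaluating at s = 7: q(7) = -1926.

-1926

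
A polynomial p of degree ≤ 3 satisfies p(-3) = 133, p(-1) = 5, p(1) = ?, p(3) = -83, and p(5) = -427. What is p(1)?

The 4 known points determine the degree-3 polynomial uniquely.
Write p(u) = au^3 + bu^2 + cu + d. Substituting each data point gives a linear system:
  -27a + 9b - 3c + d = 133
  -a + b - c + d = 5
  27a + 9b + 3c + d = -83
  125a + 25b + 5c + d = -427
Solving the system yields a = -4, b = 3, c = 0, d = -2.
So p(u) = -4u^3 + 3u^2 - 2.
Then p(1) = -3.

-3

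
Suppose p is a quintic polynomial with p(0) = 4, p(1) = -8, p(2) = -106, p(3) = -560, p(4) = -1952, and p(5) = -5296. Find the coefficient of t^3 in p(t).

Write p(t) = at^5 + bt^4 + ct^3 + dt^2 + et + k. Substituting each data point gives a linear system:
  k = 4
  a + b + c + d + e + k = -8
  32a + 16b + 8c + 4d + 2e + k = -106
  243a + 81b + 27c + 9d + 3e + k = -560
  1024a + 256b + 64c + 16d + 4e + k = -1952
  3125a + 625b + 125c + 25d + 5e + k = -5296
Solving the system yields a = -1, b = -3, c = -2, d = -1, e = -5, k = 4.
So p(t) = -t^5 - 3t^4 - 2t^3 - t^2 - 5t + 4.
The coefficient of t^3 is -2.

-2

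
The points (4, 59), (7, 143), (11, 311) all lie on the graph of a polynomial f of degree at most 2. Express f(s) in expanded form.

Using the Lagrange interpolation formula with nodes 4, 7, 11:
  L_0(s) = (s - 7)(s - 11) / 21
  L_1(s) = (s - 4)(s - 11) / -12
  L_2(s) = (s - 4)(s - 7) / 28
Then f(s) = 59·L_0(s) + 143·L_1(s) + 311·L_2(s).
Expanding and collecting terms gives f(s) = 2s^2 + 6s + 3.
Check: f(11) = 311. ✓

f(s) = 2s^2 + 6s + 3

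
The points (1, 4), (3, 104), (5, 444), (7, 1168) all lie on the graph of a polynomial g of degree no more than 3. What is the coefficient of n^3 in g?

Write g(n) = an^3 + bn^2 + cn + d. Substituting each data point gives a linear system:
  a + b + c + d = 4
  27a + 9b + 3c + d = 104
  125a + 25b + 5c + d = 444
  343a + 49b + 7c + d = 1168
Solving the system yields a = 3, b = 3, c = -1, d = -1.
So g(n) = 3n^3 + 3n^2 - n - 1.
The leading coefficient is 3.

3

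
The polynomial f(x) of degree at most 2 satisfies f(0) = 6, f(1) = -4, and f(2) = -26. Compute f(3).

Using the Lagrange interpolation formula with nodes 0, 1, 2:
  L_0(x) = (x - 1)(x - 2) / 2
  L_1(x) = x(x - 2) / -1
  L_2(x) = x(x - 1) / 2
Then f(x) = 6·L_0(x) - 4·L_1(x) - 26·L_2(x).
Expanding and collecting terms gives f(x) = -6x^2 - 4x + 6.
Evaluating at x = 3: f(3) = -60.

-60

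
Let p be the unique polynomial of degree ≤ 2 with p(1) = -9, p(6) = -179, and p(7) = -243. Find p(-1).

Write p(s) = as^2 + bs + c. Substituting each data point gives a linear system:
  a + b + c = -9
  36a + 6b + c = -179
  49a + 7b + c = -243
Solving the system yields a = -5, b = 1, c = -5.
So p(s) = -5s^2 + s - 5.
Then p(-1) = -11.

-11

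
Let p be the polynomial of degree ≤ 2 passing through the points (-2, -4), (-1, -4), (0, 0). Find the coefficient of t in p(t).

6

Write p(t) = at^2 + bt + c. Substituting each data point gives a linear system:
  4a - 2b + c = -4
  a - b + c = -4
  c = 0
Solving the system yields a = 2, b = 6, c = 0.
So p(t) = 2t^2 + 6t.
The coefficient of t is 6.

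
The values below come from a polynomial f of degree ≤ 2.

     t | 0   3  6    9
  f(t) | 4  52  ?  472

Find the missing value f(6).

On equispaced nodes a degree-2 polynomial has vanishing third forward difference, so
  - f(0) + 3·f(3) - 3·f(6) + f(9) = 0.
Substituting the known values and solving for f(6):
  -3·f(6) = -624
  f(6) = 208.

208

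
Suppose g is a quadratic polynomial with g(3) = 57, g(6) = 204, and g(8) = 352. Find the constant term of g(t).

Write g(t) = at^2 + bt + c. Substituting each data point gives a linear system:
  9a + 3b + c = 57
  36a + 6b + c = 204
  64a + 8b + c = 352
Solving the system yields a = 5, b = 4, c = 0.
So g(t) = 5t² + 4t.
The constant term is 0.

0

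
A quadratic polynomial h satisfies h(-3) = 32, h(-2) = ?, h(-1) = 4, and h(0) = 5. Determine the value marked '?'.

13

On equispaced nodes a degree-2 polynomial has vanishing third forward difference, so
  - h(-3) + 3·h(-2) - 3·h(-1) + h(0) = 0.
Substituting the known values and solving for h(-2):
  3·h(-2) = 39
  h(-2) = 13.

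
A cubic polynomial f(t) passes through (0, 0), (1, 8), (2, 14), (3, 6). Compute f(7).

-406

Forward differences of the values at t = 0, 1, 2, 3:
  f  : 0  8  14  6
  Δ  : 8  6  -8
  Δ^2: -2  -14
  Δ^3: -12
The third differences are constant, confirming degree 3.
Interpolating (Newton forward form) and evaluating at t = 7 gives f(7) = -406.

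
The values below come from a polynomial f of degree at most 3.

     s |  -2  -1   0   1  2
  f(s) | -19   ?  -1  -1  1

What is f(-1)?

-5

The 4 known points determine the degree-3 polynomial uniquely.
Write f(s) = as^3 + bs^2 + cs + d. Substituting each data point gives a linear system:
  -8a + 4b - 2c + d = -19
  d = -1
  a + b + c + d = -1
  8a + 4b + 2c + d = 1
Solving the system yields a = 1, b = -2, c = 1, d = -1.
So f(s) = s^3 - 2s^2 + s - 1.
Then f(-1) = -5.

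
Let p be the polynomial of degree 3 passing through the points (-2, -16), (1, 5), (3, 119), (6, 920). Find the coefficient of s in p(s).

-3

Write p(s) = as^3 + bs^2 + cs + d. Substituting each data point gives a linear system:
  -8a + 4b - 2c + d = -16
  a + b + c + d = 5
  27a + 9b + 3c + d = 119
  216a + 36b + 6c + d = 920
Solving the system yields a = 4, b = 2, c = -3, d = 2.
So p(s) = 4s^3 + 2s^2 - 3s + 2.
The coefficient of s is -3.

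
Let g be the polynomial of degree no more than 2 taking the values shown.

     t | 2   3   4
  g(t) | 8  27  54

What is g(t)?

g(t) = 4t^2 - t - 6

Write g(t) = at^2 + bt + c. Substituting each data point gives a linear system:
  4a + 2b + c = 8
  9a + 3b + c = 27
  16a + 4b + c = 54
Solving the system yields a = 4, b = -1, c = -6.
So g(t) = 4t^2 - t - 6.
Check: g(3) = 27. ✓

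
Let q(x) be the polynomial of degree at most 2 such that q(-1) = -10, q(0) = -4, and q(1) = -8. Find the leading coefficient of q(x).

-5

Write q(x) = ax^2 + bx + c. Substituting each data point gives a linear system:
  a - b + c = -10
  c = -4
  a + b + c = -8
Solving the system yields a = -5, b = 1, c = -4.
So q(x) = -5x^2 + x - 4.
The leading coefficient is -5.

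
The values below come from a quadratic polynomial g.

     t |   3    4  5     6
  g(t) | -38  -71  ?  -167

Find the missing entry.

-114

On equispaced nodes a degree-2 polynomial has vanishing third forward difference, so
  - g(3) + 3·g(4) - 3·g(5) + g(6) = 0.
Substituting the known values and solving for g(5):
  -3·g(5) = 342
  g(5) = -114.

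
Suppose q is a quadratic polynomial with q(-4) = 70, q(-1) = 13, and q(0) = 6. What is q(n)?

Write q(n) = an^2 + bn + c. Substituting each data point gives a linear system:
  16a - 4b + c = 70
  a - b + c = 13
  c = 6
Solving the system yields a = 3, b = -4, c = 6.
So q(n) = 3n² - 4n + 6.
Check: q(-4) = 70. ✓

q(n) = 3n^2 - 4n + 6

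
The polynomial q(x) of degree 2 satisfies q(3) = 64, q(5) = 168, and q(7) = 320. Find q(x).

q(x) = 6x^2 + 4x - 2

Write q(x) = ax^2 + bx + c. Substituting each data point gives a linear system:
  9a + 3b + c = 64
  25a + 5b + c = 168
  49a + 7b + c = 320
Solving the system yields a = 6, b = 4, c = -2.
So q(x) = 6x^2 + 4x - 2.
Check: q(7) = 320. ✓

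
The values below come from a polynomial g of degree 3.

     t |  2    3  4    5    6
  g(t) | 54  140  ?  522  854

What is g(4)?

On equispaced nodes a degree-3 polynomial has vanishing fourth forward difference, so
  g(2) - 4·g(3) + 6·g(4) - 4·g(5) + g(6) = 0.
Substituting the known values and solving for g(4):
  6·g(4) = 1740
  g(4) = 290.

290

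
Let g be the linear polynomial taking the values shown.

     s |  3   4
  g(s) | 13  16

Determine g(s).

Write g(s) = as + b. Substituting each data point gives a linear system:
  3a + b = 13
  4a + b = 16
Solving the system yields a = 3, b = 4.
So g(s) = 3s + 4.
Check: g(3) = 13. ✓

g(s) = 3s + 4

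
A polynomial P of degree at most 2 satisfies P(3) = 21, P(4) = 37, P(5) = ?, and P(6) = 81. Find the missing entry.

The 3 known points determine the degree-2 polynomial uniquely.
Write P(x) = ax^2 + bx + c. Substituting each data point gives a linear system:
  9a + 3b + c = 21
  16a + 4b + c = 37
  36a + 6b + c = 81
Solving the system yields a = 2, b = 2, c = -3.
So P(x) = 2x² + 2x - 3.
Then P(5) = 57.

57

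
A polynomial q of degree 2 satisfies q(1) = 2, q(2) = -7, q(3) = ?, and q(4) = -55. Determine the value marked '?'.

On equispaced nodes a degree-2 polynomial has vanishing third forward difference, so
  - q(1) + 3·q(2) - 3·q(3) + q(4) = 0.
Substituting the known values and solving for q(3):
  -3·q(3) = 78
  q(3) = -26.

-26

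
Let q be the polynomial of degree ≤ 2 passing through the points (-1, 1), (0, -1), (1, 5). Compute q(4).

Forward differences of the values at n = -1, 0, 1:
  q  : 1  -1  5
  Δ  : -2  6
  Δ^2: 8
The second differences are constant, confirming degree 2.
Interpolating (Newton forward form) and evaluating at n = 4 gives q(4) = 71.

71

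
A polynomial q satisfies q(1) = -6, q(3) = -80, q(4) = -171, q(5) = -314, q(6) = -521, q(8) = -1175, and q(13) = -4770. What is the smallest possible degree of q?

3

Divided differences on the nodes 1, 3, 4, 5, 6, 8, 13:
  order 0: -6  -80  -171  -314  -521  -1175  -4770
  order 1: -37  -91  -143  -207  -327  -719
  order 2: -18  -26  -32  -40  -56
  order 3: -2  -2  -2  -2
  order 4: 0  0  0
  order 5: 0  0
  order 6: 0
The order-3 divided differences are all -2 (nonzero) and every higher order vanishes, so the data lies on a polynomial of degree exactly 3.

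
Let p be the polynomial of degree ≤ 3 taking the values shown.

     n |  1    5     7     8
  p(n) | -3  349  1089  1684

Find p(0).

4

Write p(n) = an^3 + bn^2 + cn + d. Substituting each data point gives a linear system:
  a + b + c + d = -3
  125a + 25b + 5c + d = 349
  343a + 49b + 7c + d = 1089
  512a + 64b + 8c + d = 1684
Solving the system yields a = 4, b = -5, c = -6, d = 4.
So p(n) = 4n^3 - 5n^2 - 6n + 4.
Then p(0) = 4.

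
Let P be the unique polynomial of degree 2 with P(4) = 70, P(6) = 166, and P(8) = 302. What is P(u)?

P(u) = 5u^2 - 2u - 2

Write P(u) = au^2 + bu + c. Substituting each data point gives a linear system:
  16a + 4b + c = 70
  36a + 6b + c = 166
  64a + 8b + c = 302
Solving the system yields a = 5, b = -2, c = -2.
So P(u) = 5u² - 2u - 2.
Check: P(4) = 70. ✓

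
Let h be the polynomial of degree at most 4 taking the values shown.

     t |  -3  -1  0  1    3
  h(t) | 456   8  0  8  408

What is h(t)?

h(t) = 5t^4 - t^3 + 3t^2 + t

Write h(t) = at^4 + bt^3 + ct^2 + dt + e. Substituting each data point gives a linear system:
  81a - 27b + 9c - 3d + e = 456
  a - b + c - d + e = 8
  e = 0
  a + b + c + d + e = 8
  81a + 27b + 9c + 3d + e = 408
Solving the system yields a = 5, b = -1, c = 3, d = 1, e = 0.
So h(t) = 5t⁴ - t³ + 3t² + t.
Check: h(3) = 408. ✓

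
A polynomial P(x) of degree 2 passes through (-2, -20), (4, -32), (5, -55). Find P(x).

P(x) = -3x^2 + 4x

Using the Lagrange interpolation formula with nodes -2, 4, 5:
  L_0(x) = (x - 4)(x - 5) / 42
  L_1(x) = (x + 2)(x - 5) / -6
  L_2(x) = (x + 2)(x - 4) / 7
Then P(x) = -20·L_0(x) - 32·L_1(x) - 55·L_2(x).
Expanding and collecting terms gives P(x) = -3x² + 4x.
Check: P(-2) = -20. ✓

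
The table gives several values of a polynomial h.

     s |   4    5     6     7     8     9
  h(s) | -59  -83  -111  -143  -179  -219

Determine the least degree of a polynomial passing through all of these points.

2

Forward differences of the values at s = 4, 5, 6, 7, 8, 9:
  h  : -59  -83  -111  -143  -179  -219
  Δ  : -24  -28  -32  -36  -40
  Δ^2: -4  -4  -4  -4
  Δ^3: 0  0  0
  Δ^4: 0  0
  Δ^5: 0
The second differences are constant (-4) and nonzero, while all higher differences vanish, so the minimal degree is 2.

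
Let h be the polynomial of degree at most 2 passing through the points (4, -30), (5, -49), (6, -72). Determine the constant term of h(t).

6

Write h(t) = at^2 + bt + c. Substituting each data point gives a linear system:
  16a + 4b + c = -30
  25a + 5b + c = -49
  36a + 6b + c = -72
Solving the system yields a = -2, b = -1, c = 6.
So h(t) = -2t^2 - t + 6.
The constant term is 6.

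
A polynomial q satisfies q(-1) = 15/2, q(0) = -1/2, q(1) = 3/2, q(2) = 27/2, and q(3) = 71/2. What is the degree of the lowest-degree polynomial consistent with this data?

2

Forward differences of the values at s = -1, 0, 1, 2, 3:
  q  : 15/2  -1/2  3/2  27/2  71/2
  Δ  : -8  2  12  22
  Δ^2: 10  10  10
  Δ^3: 0  0
  Δ^4: 0
The second differences are constant (10) and nonzero, while all higher differences vanish, so the minimal degree is 2.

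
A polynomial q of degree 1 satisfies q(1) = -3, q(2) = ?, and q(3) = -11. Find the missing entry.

The 2 known points determine the degree-1 polynomial uniquely.
Write q(s) = as + b. Substituting each data point gives a linear system:
  a + b = -3
  3a + b = -11
Solving the system yields a = -4, b = 1.
So q(s) = -4s + 1.
Then q(2) = -7.

-7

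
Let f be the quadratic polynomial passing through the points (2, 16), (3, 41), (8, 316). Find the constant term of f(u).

Write f(u) = au^2 + bu + c. Substituting each data point gives a linear system:
  4a + 2b + c = 16
  9a + 3b + c = 41
  64a + 8b + c = 316
Solving the system yields a = 5, b = 0, c = -4.
So f(u) = 5u^2 - 4.
The constant term is -4.

-4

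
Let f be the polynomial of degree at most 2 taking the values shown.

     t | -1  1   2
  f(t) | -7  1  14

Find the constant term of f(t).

-6

Write f(t) = at^2 + bt + c. Substituting each data point gives a linear system:
  a - b + c = -7
  a + b + c = 1
  4a + 2b + c = 14
Solving the system yields a = 3, b = 4, c = -6.
So f(t) = 3t^2 + 4t - 6.
The constant term is -6.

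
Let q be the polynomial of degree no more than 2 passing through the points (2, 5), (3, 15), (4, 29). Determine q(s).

q(s) = 2s^2 - 3

Write q(s) = as^2 + bs + c. Substituting each data point gives a linear system:
  4a + 2b + c = 5
  9a + 3b + c = 15
  16a + 4b + c = 29
Solving the system yields a = 2, b = 0, c = -3.
So q(s) = 2s² - 3.
Check: q(4) = 29. ✓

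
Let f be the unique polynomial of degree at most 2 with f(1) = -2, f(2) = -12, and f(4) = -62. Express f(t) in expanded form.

f(t) = -5t^2 + 5t - 2

Write f(t) = at^2 + bt + c. Substituting each data point gives a linear system:
  a + b + c = -2
  4a + 2b + c = -12
  16a + 4b + c = -62
Solving the system yields a = -5, b = 5, c = -2.
So f(t) = -5t^2 + 5t - 2.
Check: f(1) = -2. ✓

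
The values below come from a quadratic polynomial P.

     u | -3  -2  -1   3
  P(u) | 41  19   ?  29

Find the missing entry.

The 3 known points determine the degree-2 polynomial uniquely.
Write P(u) = au^2 + bu + c. Substituting each data point gives a linear system:
  9a - 3b + c = 41
  4a - 2b + c = 19
  9a + 3b + c = 29
Solving the system yields a = 4, b = -2, c = -1.
So P(u) = 4u² - 2u - 1.
Then P(-1) = 5.

5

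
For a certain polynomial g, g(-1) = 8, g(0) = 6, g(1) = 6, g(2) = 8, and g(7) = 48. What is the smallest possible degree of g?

Divided differences on the nodes -1, 0, 1, 2, 7:
  order 0: 8  6  6  8  48
  order 1: -2  0  2  8
  order 2: 1  1  1
  order 3: 0  0
  order 4: 0
The order-2 divided differences are all 1 (nonzero) and every higher order vanishes, so the data lies on a polynomial of degree exactly 2.

2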